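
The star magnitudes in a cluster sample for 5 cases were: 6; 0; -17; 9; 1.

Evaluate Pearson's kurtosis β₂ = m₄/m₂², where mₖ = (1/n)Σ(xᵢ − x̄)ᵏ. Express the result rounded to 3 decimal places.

2.668

x̄ = -0.2000
Σ(xᵢ − x̄)² = 406.8000 ⇒ m₂ = 81.36000
Σ(xᵢ − x̄)⁴ = 88303.0560 ⇒ m₄ = 17660.61120
m₂² = 6619.44960
β₂ = m₄/m₂² = 17660.61120 / 6619.44960 ≈ 2.668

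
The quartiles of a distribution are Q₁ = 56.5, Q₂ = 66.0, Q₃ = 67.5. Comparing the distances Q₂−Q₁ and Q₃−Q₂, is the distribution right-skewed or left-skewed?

Q₂ − Q₁ = 9.5;  Q₃ − Q₂ = 1.5
Q₂ − Q₁ > Q₃ − Q₂ ⇒ the lower half is more spread out ⇒ left-skewed.

left-skewed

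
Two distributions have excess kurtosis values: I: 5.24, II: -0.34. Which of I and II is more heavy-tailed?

I

Higher excess kurtosis ⇒ heavier tails relative to the normal distribution.
5.24 vs -0.34: the larger is 5.24, so I has heavier tails. (I is leptokurtic — heavier-than-normal tails; the other is platykurtic.)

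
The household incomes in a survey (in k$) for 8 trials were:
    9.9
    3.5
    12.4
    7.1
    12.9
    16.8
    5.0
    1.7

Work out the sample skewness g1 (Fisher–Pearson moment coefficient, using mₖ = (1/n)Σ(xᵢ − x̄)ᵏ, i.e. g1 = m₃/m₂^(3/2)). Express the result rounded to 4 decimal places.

x̄ = (9.9 + 3.5 + 12.4 + 7.1 + 12.9 + 16.8 + 5.0 + 1.7) / 8 = 8.6625
deviations (xᵢ − x̄): 1.2375, -5.1625, 3.7375, -1.5625, 4.2375, 8.1375, -3.6625, -6.9625
Σ(xᵢ − x̄)² = 190.6588 ⇒ m₂ = 190.6588/8 = 23.83234
Σ(xᵢ − x̄)³ = 141.0025 ⇒ m₃ = 141.0025/8 = 17.62532
m₂^(3/2) = 23.83234^(1.5) = 116.34564
g1 = m₃ / m₂^(3/2) = 17.62532 / 116.34564 ≈ 0.1515

0.1515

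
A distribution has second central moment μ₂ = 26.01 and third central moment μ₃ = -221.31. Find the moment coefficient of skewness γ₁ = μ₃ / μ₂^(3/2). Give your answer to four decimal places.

σ = √μ₂ = √26.01 = 5.10000
σ³ = μ₂^(3/2) = 132.65100
γ₁ = μ₃/σ³ = -221.31 / 132.65100 ≈ -1.6684

-1.6684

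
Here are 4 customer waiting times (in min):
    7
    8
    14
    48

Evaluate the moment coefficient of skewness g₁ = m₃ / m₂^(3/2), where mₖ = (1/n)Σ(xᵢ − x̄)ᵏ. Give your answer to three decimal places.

x̄ = (7 + 8 + 14 + 48) / 4 = 19.2500
deviations (xᵢ − x̄): -12.2500, -11.2500, -5.2500, 28.7500
Σ(xᵢ − x̄)² = 1130.7500 ⇒ m₂ = 1130.7500/4 = 282.68750
Σ(xᵢ − x̄)³ = 20356.8750 ⇒ m₃ = 20356.8750/4 = 5089.21875
m₂^(3/2) = 282.68750^(1.5) = 4752.91347
g₁ = m₃ / m₂^(3/2) = 5089.21875 / 4752.91347 ≈ 1.071

1.071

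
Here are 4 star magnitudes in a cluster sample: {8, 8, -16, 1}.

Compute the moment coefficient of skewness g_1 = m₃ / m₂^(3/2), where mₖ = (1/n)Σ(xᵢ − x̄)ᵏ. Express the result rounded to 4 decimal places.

x̄ = (8 + 8 - 16 + 1) / 4 = 0.2500
deviations (xᵢ − x̄): 7.7500, 7.7500, -16.2500, 0.7500
Σ(xᵢ − x̄)² = 384.7500 ⇒ m₂ = 384.7500/4 = 96.18750
Σ(xᵢ − x̄)³ = -3359.6250 ⇒ m₃ = -3359.6250/4 = -839.90625
m₂^(3/2) = 96.18750^(1.5) = 943.36108
g_1 = m₃ / m₂^(3/2) = -839.90625 / 943.36108 ≈ -0.8903

-0.8903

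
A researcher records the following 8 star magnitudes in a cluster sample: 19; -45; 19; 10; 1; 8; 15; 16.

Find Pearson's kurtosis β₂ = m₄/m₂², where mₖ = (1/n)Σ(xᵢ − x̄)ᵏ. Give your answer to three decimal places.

x̄ = 5.3750
Σ(xᵢ − x̄)² = 3161.8750 ⇒ m₂ = 395.23438
Σ(xᵢ − x̄)⁴ = 6530742.8066 ⇒ m₄ = 816342.85083
m₂² = 156210.21118
β₂ = m₄/m₂² = 816342.85083 / 156210.21118 ≈ 5.226

5.226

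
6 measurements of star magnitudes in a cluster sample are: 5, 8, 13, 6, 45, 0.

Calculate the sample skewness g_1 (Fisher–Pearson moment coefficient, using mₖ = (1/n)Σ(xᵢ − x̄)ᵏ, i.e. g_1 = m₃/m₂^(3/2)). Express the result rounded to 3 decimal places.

1.527

x̄ = (5 + 8 + 13 + 6 + 45 + 0) / 6 = 12.8333
deviations (xᵢ − x̄): -7.8333, -4.8333, 0.1667, -6.8333, 32.1667, -12.8333
Σ(xᵢ − x̄)² = 1330.8333 ⇒ m₂ = 1330.8333/6 = 221.80556
Σ(xᵢ − x̄)³ = 30256.4444 ⇒ m₃ = 30256.4444/6 = 5042.74074
m₂^(3/2) = 221.80556^(1.5) = 3303.38072
g_1 = m₃ / m₂^(3/2) = 5042.74074 / 3303.38072 ≈ 1.527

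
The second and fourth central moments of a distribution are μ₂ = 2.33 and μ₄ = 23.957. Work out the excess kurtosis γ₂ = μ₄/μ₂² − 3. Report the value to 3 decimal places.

μ₂² = 2.33² = 5.42890
μ₄/μ₂² = 23.957 / 5.42890 = 4.41286
γ₂ = 4.41286 − 3 ≈ 1.413

1.413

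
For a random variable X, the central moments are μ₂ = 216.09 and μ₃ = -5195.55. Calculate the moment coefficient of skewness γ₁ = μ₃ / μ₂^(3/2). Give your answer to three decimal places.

-1.636

σ = √μ₂ = √216.09 = 14.70000
σ³ = μ₂^(3/2) = 3176.52300
γ₁ = μ₃/σ³ = -5195.55 / 3176.52300 ≈ -1.636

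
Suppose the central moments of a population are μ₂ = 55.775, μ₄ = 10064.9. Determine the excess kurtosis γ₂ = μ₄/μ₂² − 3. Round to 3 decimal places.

μ₂² = 55.775² = 3110.85063
μ₄/μ₂² = 10064.9 / 3110.85063 = 3.23542
γ₂ = 3.23542 − 3 ≈ 0.235

0.235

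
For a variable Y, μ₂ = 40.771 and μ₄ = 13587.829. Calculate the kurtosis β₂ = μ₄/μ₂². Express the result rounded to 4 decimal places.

8.1742

μ₂² = 40.771² = 1662.27444
μ₄/μ₂² = 13587.829 / 1662.27444 = 8.17424
β₂ ≈ 8.1742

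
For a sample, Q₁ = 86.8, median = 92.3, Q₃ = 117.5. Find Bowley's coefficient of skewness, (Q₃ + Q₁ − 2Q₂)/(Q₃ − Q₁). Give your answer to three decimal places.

numerator: Q₃ + Q₁ − 2Q₂ = 117.5 + 86.8 − 2×92.3 = 19.7000
denominator: Q₃ − Q₁ = 117.5 − 86.8 = 30.7000
Bowley skewness = 19.7000 / 30.7000 ≈ 0.642

0.642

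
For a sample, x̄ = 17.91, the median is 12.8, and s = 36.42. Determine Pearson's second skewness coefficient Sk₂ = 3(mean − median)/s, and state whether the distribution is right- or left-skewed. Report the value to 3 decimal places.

Sk₂ = 3(17.91 − 12.8) / 36.42 = 3 × 5.1100 / 36.42
    = 15.3300 / 36.42 ≈ 0.421
Sk₂ > 0 ⇒ mean > median ⇒ right-skewed (positive skew).

0.421, right-skewed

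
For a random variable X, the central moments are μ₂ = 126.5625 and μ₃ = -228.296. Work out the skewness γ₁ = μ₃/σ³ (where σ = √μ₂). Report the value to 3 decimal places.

σ = √μ₂ = √126.5625 = 11.25000
σ³ = μ₂^(3/2) = 1423.82813
γ₁ = μ₃/σ³ = -228.296 / 1423.82813 ≈ -0.160

-0.160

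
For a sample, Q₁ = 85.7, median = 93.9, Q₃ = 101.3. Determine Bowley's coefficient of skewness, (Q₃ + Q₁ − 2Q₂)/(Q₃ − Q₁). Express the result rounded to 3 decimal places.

-0.051

numerator: Q₃ + Q₁ − 2Q₂ = 101.3 + 85.7 − 2×93.9 = -0.8000
denominator: Q₃ − Q₁ = 101.3 − 85.7 = 15.6000
Bowley skewness = -0.8000 / 15.6000 ≈ -0.051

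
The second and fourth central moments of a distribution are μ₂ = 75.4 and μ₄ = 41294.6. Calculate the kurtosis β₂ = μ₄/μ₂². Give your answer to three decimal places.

μ₂² = 75.4² = 5685.16000
μ₄/μ₂² = 41294.6 / 5685.16000 = 7.26358
β₂ ≈ 7.264

7.264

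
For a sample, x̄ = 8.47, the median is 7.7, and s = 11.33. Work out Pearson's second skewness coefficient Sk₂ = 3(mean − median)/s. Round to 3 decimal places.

0.204

Sk₂ = 3(8.47 − 7.7) / 11.33 = 3 × 0.7700 / 11.33
    = 2.3100 / 11.33 ≈ 0.204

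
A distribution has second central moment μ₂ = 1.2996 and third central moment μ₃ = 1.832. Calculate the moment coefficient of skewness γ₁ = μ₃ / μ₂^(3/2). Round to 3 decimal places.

1.237

σ = √μ₂ = √1.2996 = 1.14000
σ³ = μ₂^(3/2) = 1.48154
γ₁ = μ₃/σ³ = 1.832 / 1.48154 ≈ 1.237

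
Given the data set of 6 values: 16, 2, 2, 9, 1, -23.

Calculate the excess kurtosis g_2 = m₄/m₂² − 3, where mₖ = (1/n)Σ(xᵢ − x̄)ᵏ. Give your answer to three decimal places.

x̄ = 1.1667
Σ(xᵢ − x̄)² = 866.8333 ⇒ m₂ = 144.47222
Σ(xᵢ − x̄)⁴ = 393266.8194 ⇒ m₄ = 65544.46991
m₂² = 20872.22299
g_2 = m₄/m₂² − 3 = 3.14027 − 3 ≈ 0.140

0.140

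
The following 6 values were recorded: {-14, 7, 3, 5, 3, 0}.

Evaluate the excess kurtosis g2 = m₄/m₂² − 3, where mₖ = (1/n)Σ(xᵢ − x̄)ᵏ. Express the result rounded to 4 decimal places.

0.5591

x̄ = 0.6667
Σ(xᵢ − x̄)² = 285.3333 ⇒ m₂ = 47.55556
Σ(xᵢ − x̄)⁴ = 48293.7778 ⇒ m₄ = 8048.96296
m₂² = 2261.53086
g2 = m₄/m₂² − 3 = 3.55908 − 3 ≈ 0.5591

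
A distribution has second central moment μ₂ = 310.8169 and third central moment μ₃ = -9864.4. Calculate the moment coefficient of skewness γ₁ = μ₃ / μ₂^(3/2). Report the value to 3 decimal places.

σ = √μ₂ = √310.8169 = 17.63000
σ³ = μ₂^(3/2) = 5479.70195
γ₁ = μ₃/σ³ = -9864.4 / 5479.70195 ≈ -1.800

-1.800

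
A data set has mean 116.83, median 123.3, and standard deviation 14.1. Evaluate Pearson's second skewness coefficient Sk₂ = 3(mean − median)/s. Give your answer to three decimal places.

-1.377

Sk₂ = 3(116.83 − 123.3) / 14.1 = 3 × -6.4700 / 14.1
    = -19.4100 / 14.1 ≈ -1.377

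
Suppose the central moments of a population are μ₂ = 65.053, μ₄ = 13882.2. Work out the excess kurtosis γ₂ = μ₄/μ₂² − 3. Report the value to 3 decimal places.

0.280

μ₂² = 65.053² = 4231.89281
μ₄/μ₂² = 13882.2 / 4231.89281 = 3.28038
γ₂ = 3.28038 − 3 ≈ 0.280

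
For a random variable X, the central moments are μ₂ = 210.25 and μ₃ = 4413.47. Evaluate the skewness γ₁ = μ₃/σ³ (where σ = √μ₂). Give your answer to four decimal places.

1.4477

σ = √μ₂ = √210.25 = 14.50000
σ³ = μ₂^(3/2) = 3048.62500
γ₁ = μ₃/σ³ = 4413.47 / 3048.62500 ≈ 1.4477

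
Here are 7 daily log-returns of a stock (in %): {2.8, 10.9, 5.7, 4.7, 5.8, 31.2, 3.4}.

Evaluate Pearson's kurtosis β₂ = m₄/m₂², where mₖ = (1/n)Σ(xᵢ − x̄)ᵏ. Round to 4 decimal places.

4.5280

x̄ = 9.2143
Σ(xᵢ − x̄)² = 605.5486 ⇒ m₂ = 86.50694
Σ(xᵢ − x̄)⁴ = 237195.5175 ⇒ m₄ = 33885.07393
m₂² = 7483.45046
β₂ = m₄/m₂² = 33885.07393 / 7483.45046 ≈ 4.5280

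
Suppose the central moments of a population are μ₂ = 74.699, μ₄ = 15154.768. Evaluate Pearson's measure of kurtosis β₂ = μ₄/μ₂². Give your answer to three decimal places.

μ₂² = 74.699² = 5579.94060
μ₄/μ₂² = 15154.768 / 5579.94060 = 2.71594
β₂ ≈ 2.716

2.716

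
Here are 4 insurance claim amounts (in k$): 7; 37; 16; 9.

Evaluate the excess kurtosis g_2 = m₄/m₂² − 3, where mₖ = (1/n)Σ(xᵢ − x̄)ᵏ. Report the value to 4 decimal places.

x̄ = 17.2500
Σ(xᵢ − x̄)² = 564.7500 ⇒ m₂ = 141.18750
Σ(xᵢ − x̄)⁴ = 167821.8281 ⇒ m₄ = 41955.45703
m₂² = 19933.91016
g_2 = m₄/m₂² − 3 = 2.10473 − 3 ≈ -0.8953

-0.8953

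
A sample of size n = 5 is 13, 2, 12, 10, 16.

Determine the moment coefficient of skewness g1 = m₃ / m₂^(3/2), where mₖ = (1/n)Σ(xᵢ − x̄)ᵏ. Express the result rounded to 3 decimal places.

x̄ = (13 + 2 + 12 + 10 + 16) / 5 = 10.6000
deviations (xᵢ − x̄): 2.4000, -8.6000, 1.4000, -0.6000, 5.4000
Σ(xᵢ − x̄)² = 111.2000 ⇒ m₂ = 111.2000/5 = 22.24000
Σ(xᵢ − x̄)³ = -462.2400 ⇒ m₃ = -462.2400/5 = -92.44800
m₂^(3/2) = 22.24000^(1.5) = 104.88229
g1 = m₃ / m₂^(3/2) = -92.44800 / 104.88229 ≈ -0.881

-0.881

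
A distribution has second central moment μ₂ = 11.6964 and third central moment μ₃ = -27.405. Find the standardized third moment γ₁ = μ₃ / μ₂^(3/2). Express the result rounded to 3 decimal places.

σ = √μ₂ = √11.6964 = 3.42000
σ³ = μ₂^(3/2) = 40.00169
γ₁ = μ₃/σ³ = -27.405 / 40.00169 ≈ -0.685

-0.685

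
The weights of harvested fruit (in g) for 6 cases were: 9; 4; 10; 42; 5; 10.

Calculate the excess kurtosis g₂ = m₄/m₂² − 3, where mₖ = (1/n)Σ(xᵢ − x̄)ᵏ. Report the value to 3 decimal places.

0.975

x̄ = 13.3333
Σ(xᵢ − x̄)² = 1019.3333 ⇒ m₂ = 169.88889
Σ(xᵢ − x̄)⁴ = 688329.1111 ⇒ m₄ = 114721.51852
m₂² = 28862.23457
g₂ = m₄/m₂² − 3 = 3.97480 − 3 ≈ 0.975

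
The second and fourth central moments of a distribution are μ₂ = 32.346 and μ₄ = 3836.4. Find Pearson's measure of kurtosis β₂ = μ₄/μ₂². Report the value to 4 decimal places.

μ₂² = 32.346² = 1046.26372
μ₄/μ₂² = 3836.4 / 1046.26372 = 3.66676
β₂ ≈ 3.6668

3.6668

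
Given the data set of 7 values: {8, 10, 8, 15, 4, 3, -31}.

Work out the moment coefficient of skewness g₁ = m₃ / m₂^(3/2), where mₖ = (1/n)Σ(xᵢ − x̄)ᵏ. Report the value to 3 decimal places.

-1.751

x̄ = (8 + 10 + 8 + 15 + 4 + 3 - 31) / 7 = 2.4286
deviations (xᵢ − x̄): 5.5714, 7.5714, 5.5714, 12.5714, 1.5714, 0.5714, -33.4286
Σ(xᵢ − x̄)² = 1397.7143 ⇒ m₂ = 1397.7143/7 = 199.67347
Σ(xᵢ − x̄)³ = -34584.6122 ⇒ m₃ = -34584.6122/7 = -4940.65889
m₂^(3/2) = 199.67347^(1.5) = 2821.50319
g₁ = m₃ / m₂^(3/2) = -4940.65889 / 2821.50319 ≈ -1.751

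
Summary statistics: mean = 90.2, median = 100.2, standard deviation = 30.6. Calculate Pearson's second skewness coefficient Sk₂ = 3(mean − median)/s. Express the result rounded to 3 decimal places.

Sk₂ = 3(90.2 − 100.2) / 30.6 = 3 × -10.0000 / 30.6
    = -30.0000 / 30.6 ≈ -0.980

-0.980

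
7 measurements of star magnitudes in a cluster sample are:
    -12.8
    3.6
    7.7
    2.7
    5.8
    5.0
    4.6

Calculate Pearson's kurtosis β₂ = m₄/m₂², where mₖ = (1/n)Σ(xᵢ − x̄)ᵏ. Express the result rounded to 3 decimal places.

x̄ = 2.3714
Σ(xᵢ − x̄)² = 283.8143 ⇒ m₂ = 40.54490
Σ(xᵢ − x̄)⁴ = 53998.3414 ⇒ m₄ = 7714.04877
m₂² = 1643.88875
β₂ = m₄/m₂² = 7714.04877 / 1643.88875 ≈ 4.693

4.693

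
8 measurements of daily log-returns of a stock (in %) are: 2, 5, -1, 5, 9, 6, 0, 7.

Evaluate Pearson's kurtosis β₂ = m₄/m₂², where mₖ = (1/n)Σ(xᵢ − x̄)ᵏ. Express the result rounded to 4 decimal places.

x̄ = 4.1250
Σ(xᵢ − x̄)² = 84.8750 ⇒ m₂ = 10.60938
Σ(xᵢ − x̄)⁴ = 1646.4629 ⇒ m₄ = 205.80786
m₂² = 112.55884
β₂ = m₄/m₂² = 205.80786 / 112.55884 ≈ 1.8284

1.8284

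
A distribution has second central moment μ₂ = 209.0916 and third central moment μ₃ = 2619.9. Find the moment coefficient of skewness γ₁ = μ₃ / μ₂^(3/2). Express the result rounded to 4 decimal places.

σ = √μ₂ = √209.0916 = 14.46000
σ³ = μ₂^(3/2) = 3023.46454
γ₁ = μ₃/σ³ = 2619.9 / 3023.46454 ≈ 0.8665

0.8665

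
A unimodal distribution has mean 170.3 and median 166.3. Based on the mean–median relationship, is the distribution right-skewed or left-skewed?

right-skewed

mean − median = 170.3 − 166.3 = 4.0
mean > median ⇒ the longer tail is on the right ⇒ right-skewed (positively skewed).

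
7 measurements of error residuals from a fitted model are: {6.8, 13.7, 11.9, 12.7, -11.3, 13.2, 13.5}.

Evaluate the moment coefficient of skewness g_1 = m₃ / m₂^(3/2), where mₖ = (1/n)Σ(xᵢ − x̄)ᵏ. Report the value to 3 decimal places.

-1.784

x̄ = (6.8 + 13.7 + 11.9 + 12.7 - 11.3 + 13.2 + 13.5) / 7 = 8.6429
deviations (xᵢ − x̄): -1.8429, 5.0571, 3.2571, 4.0571, -19.9429, 4.5571, 4.8571
Σ(xᵢ − x̄)² = 498.1171 ⇒ m₂ = 498.1171/7 = 71.15959
Σ(xᵢ − x̄)³ = -7497.9812 ⇒ m₃ = -7497.9812/7 = -1071.14017
m₂^(3/2) = 71.15959^(1.5) = 600.27488
g_1 = m₃ / m₂^(3/2) = -1071.14017 / 600.27488 ≈ -1.784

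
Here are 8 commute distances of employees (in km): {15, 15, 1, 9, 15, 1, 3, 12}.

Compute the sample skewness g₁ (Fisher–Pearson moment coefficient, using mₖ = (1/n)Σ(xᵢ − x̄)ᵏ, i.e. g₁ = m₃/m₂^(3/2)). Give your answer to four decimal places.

-0.2762

x̄ = (15 + 15 + 1 + 9 + 15 + 1 + 3 + 12) / 8 = 8.8750
deviations (xᵢ − x̄): 6.1250, 6.1250, -7.8750, 0.1250, 6.1250, -7.8750, -5.8750, 3.1250
Σ(xᵢ − x̄)² = 280.8750 ⇒ m₂ = 280.8750/8 = 35.10938
Σ(xᵢ − x̄)³ = -459.6563 ⇒ m₃ = -459.6563/8 = -57.45703
m₂^(3/2) = 35.10938^(1.5) = 208.03416
g₁ = m₃ / m₂^(3/2) = -57.45703 / 208.03416 ≈ -0.2762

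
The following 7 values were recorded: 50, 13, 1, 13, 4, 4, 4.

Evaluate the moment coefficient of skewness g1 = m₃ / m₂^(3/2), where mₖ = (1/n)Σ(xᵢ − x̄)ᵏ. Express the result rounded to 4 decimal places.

1.7354

x̄ = (50 + 13 + 1 + 13 + 4 + 4 + 4) / 7 = 12.7143
deviations (xᵢ − x̄): 37.2857, 0.2857, -11.7143, 0.2857, -8.7143, -8.7143, -8.7143
Σ(xᵢ − x̄)² = 1755.4286 ⇒ m₂ = 1755.4286/7 = 250.77551
Σ(xᵢ − x̄)³ = 48242.8163 ⇒ m₃ = 48242.8163/7 = 6891.83090
m₂^(3/2) = 250.77551^(1.5) = 3971.25417
g1 = m₃ / m₂^(3/2) = 6891.83090 / 3971.25417 ≈ 1.7354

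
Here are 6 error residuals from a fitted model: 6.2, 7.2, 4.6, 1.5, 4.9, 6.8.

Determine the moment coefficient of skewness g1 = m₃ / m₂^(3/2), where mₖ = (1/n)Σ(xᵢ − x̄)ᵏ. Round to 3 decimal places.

x̄ = (6.2 + 7.2 + 4.6 + 1.5 + 4.9 + 6.8) / 6 = 5.2000
deviations (xᵢ − x̄): 1.0000, 2.0000, -0.6000, -3.7000, -0.3000, 1.6000
Σ(xᵢ − x̄)² = 21.7000 ⇒ m₂ = 21.7000/6 = 3.61667
Σ(xᵢ − x̄)³ = -37.8000 ⇒ m₃ = -37.8000/6 = -6.30000
m₂^(3/2) = 3.61667^(1.5) = 6.87801
g1 = m₃ / m₂^(3/2) = -6.30000 / 6.87801 ≈ -0.916

-0.916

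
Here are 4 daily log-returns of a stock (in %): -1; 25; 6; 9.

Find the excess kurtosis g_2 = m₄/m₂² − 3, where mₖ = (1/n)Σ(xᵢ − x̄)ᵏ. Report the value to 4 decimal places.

-0.9439

x̄ = 9.7500
Σ(xᵢ − x̄)² = 362.7500 ⇒ m₂ = 90.68750
Σ(xᵢ − x̄)⁴ = 67638.0781 ⇒ m₄ = 16909.51953
m₂² = 8224.22266
g_2 = m₄/m₂² − 3 = 2.05606 − 3 ≈ -0.9439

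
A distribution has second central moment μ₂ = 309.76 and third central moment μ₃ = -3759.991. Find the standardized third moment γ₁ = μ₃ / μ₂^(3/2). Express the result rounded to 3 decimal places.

-0.690

σ = √μ₂ = √309.76 = 17.60000
σ³ = μ₂^(3/2) = 5451.77600
γ₁ = μ₃/σ³ = -3759.991 / 5451.77600 ≈ -0.690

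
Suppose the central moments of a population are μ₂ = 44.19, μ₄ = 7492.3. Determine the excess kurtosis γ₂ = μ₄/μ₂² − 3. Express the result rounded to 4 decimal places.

μ₂² = 44.19² = 1952.75610
μ₄/μ₂² = 7492.3 / 1952.75610 = 3.83678
γ₂ = 3.83678 − 3 ≈ 0.8368

0.8368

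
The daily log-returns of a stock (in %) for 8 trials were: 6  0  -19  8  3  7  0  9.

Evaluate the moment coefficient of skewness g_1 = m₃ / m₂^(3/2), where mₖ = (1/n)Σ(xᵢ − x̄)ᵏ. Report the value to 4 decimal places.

x̄ = (6 + 0 - 19 + 8 + 3 + 7 + 0 + 9) / 8 = 1.7500
deviations (xᵢ − x̄): 4.2500, -1.7500, -20.7500, 6.2500, 1.2500, 5.2500, -1.7500, 7.2500
Σ(xᵢ − x̄)² = 575.5000 ⇒ m₂ = 575.5000/8 = 71.93750
Σ(xᵢ − x̄)³ = -8096.2500 ⇒ m₃ = -8096.2500/8 = -1012.03125
m₂^(3/2) = 71.93750^(1.5) = 610.14494
g_1 = m₃ / m₂^(3/2) = -1012.03125 / 610.14494 ≈ -1.6587

-1.6587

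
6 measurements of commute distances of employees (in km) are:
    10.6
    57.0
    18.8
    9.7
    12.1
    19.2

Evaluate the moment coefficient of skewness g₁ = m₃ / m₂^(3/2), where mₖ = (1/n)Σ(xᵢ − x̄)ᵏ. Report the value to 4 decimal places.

1.5883

x̄ = (10.6 + 57.0 + 18.8 + 9.7 + 12.1 + 19.2) / 6 = 21.2333
deviations (xᵢ − x̄): -10.6333, 35.7667, -2.4333, -11.5333, -9.1333, -2.0333
Σ(xᵢ − x̄)² = 1618.8133 ⇒ m₂ = 1618.8133/6 = 269.80222
Σ(xᵢ − x̄)³ = 42233.5444 ⇒ m₃ = 42233.5444/6 = 7038.92407
m₂^(3/2) = 269.80222^(1.5) = 4431.67888
g₁ = m₃ / m₂^(3/2) = 7038.92407 / 4431.67888 ≈ 1.5883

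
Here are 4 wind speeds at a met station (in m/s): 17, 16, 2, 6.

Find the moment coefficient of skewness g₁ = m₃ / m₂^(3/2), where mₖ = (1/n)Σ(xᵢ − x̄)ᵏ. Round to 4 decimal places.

-0.1330

x̄ = (17 + 16 + 2 + 6) / 4 = 10.2500
deviations (xᵢ − x̄): 6.7500, 5.7500, -8.2500, -4.2500
Σ(xᵢ − x̄)² = 164.7500 ⇒ m₂ = 164.7500/4 = 41.18750
Σ(xᵢ − x̄)³ = -140.6250 ⇒ m₃ = -140.6250/4 = -35.15625
m₂^(3/2) = 41.18750^(1.5) = 264.33103
g₁ = m₃ / m₂^(3/2) = -35.15625 / 264.33103 ≈ -0.1330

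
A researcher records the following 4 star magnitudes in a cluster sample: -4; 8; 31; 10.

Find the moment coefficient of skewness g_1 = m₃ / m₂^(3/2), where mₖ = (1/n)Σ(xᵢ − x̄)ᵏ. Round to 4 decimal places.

0.5154

x̄ = (-4 + 8 + 31 + 10) / 4 = 11.2500
deviations (xᵢ − x̄): -15.2500, -3.2500, 19.7500, -1.2500
Σ(xᵢ − x̄)² = 634.7500 ⇒ m₂ = 634.7500/4 = 158.68750
Σ(xᵢ − x̄)³ = 4120.8750 ⇒ m₃ = 4120.8750/4 = 1030.21875
m₂^(3/2) = 158.68750^(1.5) = 1999.00591
g_1 = m₃ / m₂^(3/2) = 1030.21875 / 1999.00591 ≈ 0.5154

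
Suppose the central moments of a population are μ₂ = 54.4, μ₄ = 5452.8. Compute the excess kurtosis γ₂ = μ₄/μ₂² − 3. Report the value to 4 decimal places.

-1.1574

μ₂² = 54.4² = 2959.36000
μ₄/μ₂² = 5452.8 / 2959.36000 = 1.84256
γ₂ = 1.84256 − 3 ≈ -1.1574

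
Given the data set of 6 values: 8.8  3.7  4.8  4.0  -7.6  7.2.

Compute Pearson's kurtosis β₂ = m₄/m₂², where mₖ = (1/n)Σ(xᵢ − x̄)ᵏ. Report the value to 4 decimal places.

3.4613

x̄ = 3.4833
Σ(xᵢ − x̄)² = 166.9683 ⇒ m₂ = 27.82806
Σ(xᵢ − x̄)⁴ = 16082.6487 ⇒ m₄ = 2680.44145
m₂² = 774.40068
β₂ = m₄/m₂² = 2680.44145 / 774.40068 ≈ 3.4613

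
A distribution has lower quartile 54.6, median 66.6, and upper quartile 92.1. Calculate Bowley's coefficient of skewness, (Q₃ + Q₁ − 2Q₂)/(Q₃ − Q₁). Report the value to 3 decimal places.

numerator: Q₃ + Q₁ − 2Q₂ = 92.1 + 54.6 − 2×66.6 = 13.5000
denominator: Q₃ − Q₁ = 92.1 − 54.6 = 37.5000
Bowley skewness = 13.5000 / 37.5000 ≈ 0.360

0.360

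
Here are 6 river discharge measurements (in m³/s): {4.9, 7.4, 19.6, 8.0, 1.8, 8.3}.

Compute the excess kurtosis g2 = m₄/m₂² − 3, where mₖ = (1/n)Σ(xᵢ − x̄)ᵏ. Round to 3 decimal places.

0.260

x̄ = 8.3333
Σ(xᵢ − x̄)² = 182.3933 ⇒ m₂ = 30.39889
Σ(xᵢ − x̄)⁴ = 18074.8841 ⇒ m₄ = 3012.48069
m₂² = 924.09245
g2 = m₄/m₂² − 3 = 3.25993 − 3 ≈ 0.260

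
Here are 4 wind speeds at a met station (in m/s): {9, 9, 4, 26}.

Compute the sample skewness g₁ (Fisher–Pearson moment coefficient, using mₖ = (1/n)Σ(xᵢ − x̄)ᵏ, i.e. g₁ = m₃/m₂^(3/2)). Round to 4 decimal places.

0.9398

x̄ = (9 + 9 + 4 + 26) / 4 = 12.0000
deviations (xᵢ − x̄): -3.0000, -3.0000, -8.0000, 14.0000
Σ(xᵢ − x̄)² = 278.0000 ⇒ m₂ = 278.0000/4 = 69.50000
Σ(xᵢ − x̄)³ = 2178.0000 ⇒ m₃ = 2178.0000/4 = 544.50000
m₂^(3/2) = 69.50000^(1.5) = 579.39829
g₁ = m₃ / m₂^(3/2) = 544.50000 / 579.39829 ≈ 0.9398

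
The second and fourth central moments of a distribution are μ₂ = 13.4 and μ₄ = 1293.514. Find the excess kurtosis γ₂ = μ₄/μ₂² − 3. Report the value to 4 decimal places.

4.2038

μ₂² = 13.4² = 179.56000
μ₄/μ₂² = 1293.514 / 179.56000 = 7.20380
γ₂ = 7.20380 − 3 ≈ 4.2038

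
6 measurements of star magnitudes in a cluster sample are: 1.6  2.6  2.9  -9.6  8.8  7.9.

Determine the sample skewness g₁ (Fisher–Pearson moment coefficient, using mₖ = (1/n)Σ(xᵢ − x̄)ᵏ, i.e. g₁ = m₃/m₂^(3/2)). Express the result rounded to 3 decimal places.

x̄ = (1.6 + 2.6 + 2.9 - 9.6 + 8.8 + 7.9) / 6 = 2.3667
deviations (xᵢ − x̄): -0.7667, 0.2333, 0.5333, -11.9667, 6.4333, 5.5333
Σ(xᵢ − x̄)² = 216.1333 ⇒ m₂ = 216.1333/6 = 36.02222
Σ(xᵢ − x̄)³ = -1278.2464 ⇒ m₃ = -1278.2464/6 = -213.04107
m₂^(3/2) = 36.02222^(1.5) = 216.20003
g₁ = m₃ / m₂^(3/2) = -213.04107 / 216.20003 ≈ -0.985

-0.985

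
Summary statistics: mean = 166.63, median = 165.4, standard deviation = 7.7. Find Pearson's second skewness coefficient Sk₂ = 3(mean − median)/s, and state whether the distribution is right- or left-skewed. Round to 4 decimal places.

Sk₂ = 3(166.63 − 165.4) / 7.7 = 3 × 1.2300 / 7.7
    = 3.6900 / 7.7 ≈ 0.4792
Sk₂ > 0 ⇒ mean > median ⇒ right-skewed (positive skew).

0.4792, right-skewed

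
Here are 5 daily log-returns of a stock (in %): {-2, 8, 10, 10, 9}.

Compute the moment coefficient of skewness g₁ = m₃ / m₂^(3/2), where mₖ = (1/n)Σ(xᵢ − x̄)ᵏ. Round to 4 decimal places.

x̄ = (-2 + 8 + 10 + 10 + 9) / 5 = 7.0000
deviations (xᵢ − x̄): -9.0000, 1.0000, 3.0000, 3.0000, 2.0000
Σ(xᵢ − x̄)² = 104.0000 ⇒ m₂ = 104.0000/5 = 20.80000
Σ(xᵢ − x̄)³ = -666.0000 ⇒ m₃ = -666.0000/5 = -133.20000
m₂^(3/2) = 20.80000^(1.5) = 94.86260
g₁ = m₃ / m₂^(3/2) = -133.20000 / 94.86260 ≈ -1.4041

-1.4041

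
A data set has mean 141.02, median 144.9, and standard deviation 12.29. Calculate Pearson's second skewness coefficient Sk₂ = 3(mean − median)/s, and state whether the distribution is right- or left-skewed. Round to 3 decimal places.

-0.947, left-skewed

Sk₂ = 3(141.02 − 144.9) / 12.29 = 3 × -3.8800 / 12.29
    = -11.6400 / 12.29 ≈ -0.947
Sk₂ < 0 ⇒ mean < median ⇒ left-skewed (negative skew).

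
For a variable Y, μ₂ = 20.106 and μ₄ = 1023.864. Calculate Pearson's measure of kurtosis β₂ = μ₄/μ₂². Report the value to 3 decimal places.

2.533

μ₂² = 20.106² = 404.25124
μ₄/μ₂² = 1023.864 / 404.25124 = 2.53274
β₂ ≈ 2.533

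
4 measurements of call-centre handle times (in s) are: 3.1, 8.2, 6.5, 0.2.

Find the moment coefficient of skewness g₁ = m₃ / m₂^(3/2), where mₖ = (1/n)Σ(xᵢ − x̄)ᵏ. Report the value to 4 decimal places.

x̄ = (3.1 + 8.2 + 6.5 + 0.2) / 4 = 4.5000
deviations (xᵢ − x̄): -1.4000, 3.7000, 2.0000, -4.3000
Σ(xᵢ − x̄)² = 38.1400 ⇒ m₂ = 38.1400/4 = 9.53500
Σ(xᵢ − x̄)³ = -23.5980 ⇒ m₃ = -23.5980/4 = -5.89950
m₂^(3/2) = 9.53500^(1.5) = 29.44293
g₁ = m₃ / m₂^(3/2) = -5.89950 / 29.44293 ≈ -0.2004

-0.2004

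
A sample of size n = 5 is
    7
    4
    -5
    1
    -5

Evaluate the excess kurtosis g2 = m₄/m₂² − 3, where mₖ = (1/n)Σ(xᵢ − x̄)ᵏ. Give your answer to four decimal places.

-1.5811

x̄ = 0.4000
Σ(xᵢ − x̄)² = 115.2000 ⇒ m₂ = 23.04000
Σ(xᵢ − x̄)⁴ = 3766.1760 ⇒ m₄ = 753.23520
m₂² = 530.84160
g2 = m₄/m₂² − 3 = 1.41895 − 3 ≈ -1.5811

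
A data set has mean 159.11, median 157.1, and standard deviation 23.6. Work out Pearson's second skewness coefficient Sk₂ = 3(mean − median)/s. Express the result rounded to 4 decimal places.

Sk₂ = 3(159.11 − 157.1) / 23.6 = 3 × 2.0100 / 23.6
    = 6.0300 / 23.6 ≈ 0.2555

0.2555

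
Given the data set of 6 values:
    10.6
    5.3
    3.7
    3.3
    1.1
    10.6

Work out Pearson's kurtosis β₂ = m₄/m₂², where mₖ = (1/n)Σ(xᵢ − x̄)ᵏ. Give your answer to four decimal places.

1.5556

x̄ = 5.7667
Σ(xᵢ − x̄)² = 79.0733 ⇒ m₂ = 13.17889
Σ(xᵢ − x̄)⁴ = 1621.0649 ⇒ m₄ = 270.17749
m₂² = 173.68311
β₂ = m₄/m₂² = 270.17749 / 173.68311 ≈ 1.5556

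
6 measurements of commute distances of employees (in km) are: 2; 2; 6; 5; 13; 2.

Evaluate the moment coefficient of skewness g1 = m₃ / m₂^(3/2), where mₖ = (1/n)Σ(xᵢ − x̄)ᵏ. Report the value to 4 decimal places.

1.1992

x̄ = (2 + 2 + 6 + 5 + 13 + 2) / 6 = 5.0000
deviations (xᵢ − x̄): -3.0000, -3.0000, 1.0000, 0.0000, 8.0000, -3.0000
Σ(xᵢ − x̄)² = 92.0000 ⇒ m₂ = 92.0000/6 = 15.33333
Σ(xᵢ − x̄)³ = 432.0000 ⇒ m₃ = 432.0000/6 = 72.00000
m₂^(3/2) = 15.33333^(1.5) = 60.04196
g1 = m₃ / m₂^(3/2) = 72.00000 / 60.04196 ≈ 1.1992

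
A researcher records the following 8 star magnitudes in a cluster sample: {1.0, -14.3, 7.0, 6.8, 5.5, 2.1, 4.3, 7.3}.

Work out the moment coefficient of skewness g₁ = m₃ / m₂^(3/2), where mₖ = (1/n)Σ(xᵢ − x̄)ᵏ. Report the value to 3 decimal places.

x̄ = (1.0 - 14.3 + 7.0 + 6.8 + 5.5 + 2.1 + 4.3 + 7.3) / 8 = 2.4625
deviations (xᵢ − x̄): -1.4625, -16.7625, 4.5375, 4.3375, 3.0375, -0.3625, 1.8375, 4.8375
Σ(xᵢ − x̄)² = 358.6587 ⇒ m₂ = 358.6587/8 = 44.83234
Σ(xᵢ − x̄)³ = -4390.6655 ⇒ m₃ = -4390.6655/8 = -548.83318
m₂^(3/2) = 44.83234^(1.5) = 300.18374
g₁ = m₃ / m₂^(3/2) = -548.83318 / 300.18374 ≈ -1.828

-1.828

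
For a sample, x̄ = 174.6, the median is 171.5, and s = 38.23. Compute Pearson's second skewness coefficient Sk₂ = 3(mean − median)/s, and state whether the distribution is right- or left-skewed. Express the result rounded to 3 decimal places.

Sk₂ = 3(174.6 − 171.5) / 38.23 = 3 × 3.1000 / 38.23
    = 9.3000 / 38.23 ≈ 0.243
Sk₂ > 0 ⇒ mean > median ⇒ right-skewed (positive skew).

0.243, right-skewed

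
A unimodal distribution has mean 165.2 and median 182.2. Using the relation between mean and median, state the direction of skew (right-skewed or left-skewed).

left-skewed

mean − median = 165.2 − 182.2 = -17.0
mean < median ⇒ the longer tail is on the left ⇒ left-skewed (negatively skewed).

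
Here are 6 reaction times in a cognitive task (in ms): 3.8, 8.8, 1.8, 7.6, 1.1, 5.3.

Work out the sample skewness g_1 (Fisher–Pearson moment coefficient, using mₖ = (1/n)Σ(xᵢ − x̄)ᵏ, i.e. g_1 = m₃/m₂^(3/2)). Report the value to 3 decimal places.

x̄ = (3.8 + 8.8 + 1.8 + 7.6 + 1.1 + 5.3) / 6 = 4.7333
deviations (xᵢ − x̄): -0.9333, 4.0667, -2.9333, 2.8667, -3.6333, 0.5667
Σ(xᵢ − x̄)² = 47.7533 ⇒ m₂ = 47.7533/6 = 7.95889
Σ(xᵢ − x̄)³ = 16.9764 ⇒ m₃ = 16.9764/6 = 2.82941
m₂^(3/2) = 7.95889^(1.5) = 22.45322
g_1 = m₃ / m₂^(3/2) = 2.82941 / 22.45322 ≈ 0.126

0.126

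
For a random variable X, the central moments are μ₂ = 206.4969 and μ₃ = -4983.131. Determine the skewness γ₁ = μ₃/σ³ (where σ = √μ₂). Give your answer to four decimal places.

σ = √μ₂ = √206.4969 = 14.37000
σ³ = μ₂^(3/2) = 2967.36045
γ₁ = μ₃/σ³ = -4983.131 / 2967.36045 ≈ -1.6793

-1.6793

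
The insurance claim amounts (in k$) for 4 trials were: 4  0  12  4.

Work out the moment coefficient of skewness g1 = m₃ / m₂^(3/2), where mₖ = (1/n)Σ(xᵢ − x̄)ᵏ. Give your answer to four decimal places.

0.6520

x̄ = (4 + 0 + 12 + 4) / 4 = 5.0000
deviations (xᵢ − x̄): -1.0000, -5.0000, 7.0000, -1.0000
Σ(xᵢ − x̄)² = 76.0000 ⇒ m₂ = 76.0000/4 = 19.00000
Σ(xᵢ − x̄)³ = 216.0000 ⇒ m₃ = 216.0000/4 = 54.00000
m₂^(3/2) = 19.00000^(1.5) = 82.81908
g1 = m₃ / m₂^(3/2) = 54.00000 / 82.81908 ≈ 0.6520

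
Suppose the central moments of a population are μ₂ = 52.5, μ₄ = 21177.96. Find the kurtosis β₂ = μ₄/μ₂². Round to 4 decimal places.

7.6836

μ₂² = 52.5² = 2756.25000
μ₄/μ₂² = 21177.96 / 2756.25000 = 7.68361
β₂ ≈ 7.6836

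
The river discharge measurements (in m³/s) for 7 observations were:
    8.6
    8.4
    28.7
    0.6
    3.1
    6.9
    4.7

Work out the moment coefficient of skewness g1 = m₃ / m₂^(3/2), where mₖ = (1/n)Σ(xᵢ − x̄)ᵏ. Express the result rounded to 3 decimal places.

1.624

x̄ = (8.6 + 8.4 + 28.7 + 0.6 + 3.1 + 6.9 + 4.7) / 7 = 8.7143
deviations (xᵢ − x̄): -0.1143, -0.3143, 19.9857, -8.1143, -5.6143, -1.8143, -4.0143
Σ(xᵢ − x̄)² = 516.3086 ⇒ m₂ = 516.3086/7 = 73.75837
Σ(xᵢ − x̄)³ = 7200.9555 ⇒ m₃ = 7200.9555/7 = 1028.70792
m₂^(3/2) = 73.75837^(1.5) = 633.45671
g1 = m₃ / m₂^(3/2) = 1028.70792 / 633.45671 ≈ 1.624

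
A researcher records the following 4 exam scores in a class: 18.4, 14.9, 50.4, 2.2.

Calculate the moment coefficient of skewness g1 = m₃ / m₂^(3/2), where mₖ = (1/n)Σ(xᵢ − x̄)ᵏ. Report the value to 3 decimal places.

x̄ = (18.4 + 14.9 + 50.4 + 2.2) / 4 = 21.4750
deviations (xᵢ − x̄): -3.0750, -6.5750, 28.9250, -19.2750
Σ(xᵢ − x̄)² = 1260.8675 ⇒ m₂ = 1260.8675/4 = 315.21687
Σ(xᵢ − x̄)³ = 16725.7901 ⇒ m₃ = 16725.7901/4 = 4181.44753
m₂^(3/2) = 315.21687^(1.5) = 5596.47011
g1 = m₃ / m₂^(3/2) = 4181.44753 / 5596.47011 ≈ 0.747

0.747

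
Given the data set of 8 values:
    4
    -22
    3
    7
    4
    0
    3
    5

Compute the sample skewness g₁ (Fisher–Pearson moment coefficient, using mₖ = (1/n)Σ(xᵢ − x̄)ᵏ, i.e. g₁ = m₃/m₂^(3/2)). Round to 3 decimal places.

-2.068

x̄ = (4 - 22 + 3 + 7 + 4 + 0 + 3 + 5) / 8 = 0.5000
deviations (xᵢ − x̄): 3.5000, -22.5000, 2.5000, 6.5000, 3.5000, -0.5000, 2.5000, 4.5000
Σ(xᵢ − x̄)² = 606.0000 ⇒ m₂ = 606.0000/8 = 75.75000
Σ(xᵢ − x̄)³ = -10908.0000 ⇒ m₃ = -10908.0000/8 = -1363.50000
m₂^(3/2) = 75.75000^(1.5) = 659.28616
g₁ = m₃ / m₂^(3/2) = -1363.50000 / 659.28616 ≈ -2.068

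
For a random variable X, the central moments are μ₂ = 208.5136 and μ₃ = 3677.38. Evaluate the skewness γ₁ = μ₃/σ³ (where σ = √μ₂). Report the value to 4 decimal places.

σ = √μ₂ = √208.5136 = 14.44000
σ³ = μ₂^(3/2) = 3010.93638
γ₁ = μ₃/σ³ = 3677.38 / 3010.93638 ≈ 1.2213

1.2213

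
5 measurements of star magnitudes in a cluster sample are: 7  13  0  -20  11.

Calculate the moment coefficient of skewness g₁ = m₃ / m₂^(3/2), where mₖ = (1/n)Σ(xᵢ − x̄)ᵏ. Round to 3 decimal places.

x̄ = (7 + 13 + 0 - 20 + 11) / 5 = 2.2000
deviations (xᵢ − x̄): 4.8000, 10.8000, -2.2000, -22.2000, 8.8000
Σ(xᵢ − x̄)² = 714.8000 ⇒ m₂ = 714.8000/5 = 142.96000
Σ(xᵢ − x̄)³ = -8899.9200 ⇒ m₃ = -8899.9200/5 = -1779.98400
m₂^(3/2) = 142.96000^(1.5) = 1709.31384
g₁ = m₃ / m₂^(3/2) = -1779.98400 / 1709.31384 ≈ -1.041

-1.041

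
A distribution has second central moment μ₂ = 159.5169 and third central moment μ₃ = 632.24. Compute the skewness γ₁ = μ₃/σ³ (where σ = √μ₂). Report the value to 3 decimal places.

σ = √μ₂ = √159.5169 = 12.63000
σ³ = μ₂^(3/2) = 2014.69845
γ₁ = μ₃/σ³ = 632.24 / 2014.69845 ≈ 0.314

0.314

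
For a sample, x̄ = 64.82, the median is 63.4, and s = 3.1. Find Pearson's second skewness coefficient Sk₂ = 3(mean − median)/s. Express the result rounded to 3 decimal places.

Sk₂ = 3(64.82 − 63.4) / 3.1 = 3 × 1.4200 / 3.1
    = 4.2600 / 3.1 ≈ 1.374

1.374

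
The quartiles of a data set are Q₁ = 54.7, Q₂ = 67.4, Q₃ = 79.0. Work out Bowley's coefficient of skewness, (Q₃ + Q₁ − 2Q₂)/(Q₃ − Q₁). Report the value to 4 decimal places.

-0.0453

numerator: Q₃ + Q₁ − 2Q₂ = 79.0 + 54.7 − 2×67.4 = -1.1000
denominator: Q₃ − Q₁ = 79.0 − 54.7 = 24.3000
Bowley skewness = -1.1000 / 24.3000 ≈ -0.0453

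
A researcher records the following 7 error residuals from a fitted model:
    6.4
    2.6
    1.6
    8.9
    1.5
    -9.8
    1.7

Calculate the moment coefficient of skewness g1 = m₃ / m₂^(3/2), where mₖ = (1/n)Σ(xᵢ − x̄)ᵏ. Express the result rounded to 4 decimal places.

x̄ = (6.4 + 2.6 + 1.6 + 8.9 + 1.5 - 9.8 + 1.7) / 7 = 1.8429
deviations (xᵢ − x̄): 4.5571, 0.7571, -0.2429, 7.0571, -0.3429, -11.6429, -0.1429
Σ(xᵢ − x̄)² = 206.8971 ⇒ m₂ = 206.8971/7 = 29.55673
Σ(xᵢ − x̄)³ = -1131.7746 ⇒ m₃ = -1131.7746/7 = -161.68209
m₂^(3/2) = 29.55673^(1.5) = 160.68846
g1 = m₃ / m₂^(3/2) = -161.68209 / 160.68846 ≈ -1.0062

-1.0062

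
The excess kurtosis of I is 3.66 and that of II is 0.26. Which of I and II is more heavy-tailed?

I

Higher excess kurtosis ⇒ heavier tails relative to the normal distribution.
3.66 vs 0.26: the larger is 3.66, so I has heavier tails.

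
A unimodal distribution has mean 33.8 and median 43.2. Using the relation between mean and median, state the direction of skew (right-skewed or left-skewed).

mean − median = 33.8 − 43.2 = -9.4
mean < median ⇒ the longer tail is on the left ⇒ left-skewed (negatively skewed).

left-skewed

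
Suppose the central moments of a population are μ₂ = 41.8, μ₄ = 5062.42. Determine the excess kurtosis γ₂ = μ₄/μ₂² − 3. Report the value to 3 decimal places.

μ₂² = 41.8² = 1747.24000
μ₄/μ₂² = 5062.42 / 1747.24000 = 2.89738
γ₂ = 2.89738 − 3 ≈ -0.103

-0.103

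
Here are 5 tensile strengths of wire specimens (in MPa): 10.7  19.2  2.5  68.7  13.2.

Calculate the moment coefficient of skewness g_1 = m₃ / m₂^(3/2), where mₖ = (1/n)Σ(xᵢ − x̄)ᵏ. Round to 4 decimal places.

1.3055

x̄ = (10.7 + 19.2 + 2.5 + 68.7 + 13.2) / 5 = 22.8600
deviations (xᵢ − x̄): -12.1600, -3.6600, -20.3600, 45.8400, -9.6600
Σ(xᵢ − x̄)² = 2770.4120 ⇒ m₂ = 2770.4120/5 = 554.08240
Σ(xᵢ − x̄)³ = 85135.5238 ⇒ m₃ = 85135.5238/5 = 17027.10475
m₂^(3/2) = 554.08240^(1.5) = 13042.52065
g_1 = m₃ / m₂^(3/2) = 17027.10475 / 13042.52065 ≈ 1.3055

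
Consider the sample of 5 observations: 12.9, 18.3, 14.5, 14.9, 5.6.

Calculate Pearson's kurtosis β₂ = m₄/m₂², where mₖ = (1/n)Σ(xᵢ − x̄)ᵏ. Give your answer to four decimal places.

2.6039

x̄ = 13.2400
Σ(xᵢ − x̄)² = 88.4320 ⇒ m₂ = 17.68640
Σ(xᵢ − x̄)⁴ = 4072.6817 ⇒ m₄ = 814.53634
m₂² = 312.80874
β₂ = m₄/m₂² = 814.53634 / 312.80874 ≈ 2.6039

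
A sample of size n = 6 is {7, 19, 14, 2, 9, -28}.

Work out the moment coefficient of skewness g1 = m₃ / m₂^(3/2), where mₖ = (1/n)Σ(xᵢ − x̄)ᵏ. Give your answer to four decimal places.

-1.3069

x̄ = (7 + 19 + 14 + 2 + 9 - 28) / 6 = 3.8333
deviations (xᵢ − x̄): 3.1667, 15.1667, 10.1667, -1.8333, 5.1667, -31.8333
Σ(xᵢ − x̄)² = 1386.8333 ⇒ m₂ = 1386.8333/6 = 231.13889
Σ(xᵢ − x̄)³ = -27555.5556 ⇒ m₃ = -27555.5556/6 = -4592.59259
m₂^(3/2) = 231.13889^(1.5) = 3514.06291
g1 = m₃ / m₂^(3/2) = -4592.59259 / 3514.06291 ≈ -1.3069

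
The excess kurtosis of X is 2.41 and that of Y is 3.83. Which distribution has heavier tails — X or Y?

Y

Higher excess kurtosis ⇒ heavier tails relative to the normal distribution.
2.41 vs 3.83: the larger is 3.83, so Y has heavier tails.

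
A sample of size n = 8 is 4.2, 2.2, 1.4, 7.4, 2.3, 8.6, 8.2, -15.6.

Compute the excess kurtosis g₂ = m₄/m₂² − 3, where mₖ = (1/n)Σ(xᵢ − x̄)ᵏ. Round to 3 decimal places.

1.728

x̄ = 2.3375
Σ(xᵢ − x̄)² = 425.3388 ⇒ m₂ = 53.16734
Σ(xᵢ − x̄)⁴ = 106914.5675 ⇒ m₄ = 13364.32094
m₂² = 2826.76644
g₂ = m₄/m₂² − 3 = 4.72778 − 3 ≈ 1.728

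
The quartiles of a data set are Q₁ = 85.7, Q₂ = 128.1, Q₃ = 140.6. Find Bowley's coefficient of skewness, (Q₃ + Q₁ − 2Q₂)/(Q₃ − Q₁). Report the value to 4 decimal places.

-0.5446

numerator: Q₃ + Q₁ − 2Q₂ = 140.6 + 85.7 − 2×128.1 = -29.9000
denominator: Q₃ − Q₁ = 140.6 − 85.7 = 54.9000
Bowley skewness = -29.9000 / 54.9000 ≈ -0.5446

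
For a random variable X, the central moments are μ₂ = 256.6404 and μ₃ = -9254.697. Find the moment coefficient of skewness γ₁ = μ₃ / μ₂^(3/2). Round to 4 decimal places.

σ = √μ₂ = √256.6404 = 16.02000
σ³ = μ₂^(3/2) = 4111.37921
γ₁ = μ₃/σ³ = -9254.697 / 4111.37921 ≈ -2.2510

-2.2510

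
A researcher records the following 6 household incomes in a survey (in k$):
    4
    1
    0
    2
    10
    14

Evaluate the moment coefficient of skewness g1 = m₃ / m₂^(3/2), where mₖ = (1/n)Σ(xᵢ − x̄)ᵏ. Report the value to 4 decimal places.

x̄ = (4 + 1 + 0 + 2 + 10 + 14) / 6 = 5.1667
deviations (xᵢ − x̄): -1.1667, -4.1667, -5.1667, -3.1667, 4.8333, 8.8333
Σ(xᵢ − x̄)² = 156.8333 ⇒ m₂ = 156.8333/6 = 26.13889
Σ(xᵢ − x̄)³ = 558.5556 ⇒ m₃ = 558.5556/6 = 93.09259
m₂^(3/2) = 26.13889^(1.5) = 133.63822
g1 = m₃ / m₂^(3/2) = 93.09259 / 133.63822 ≈ 0.6966

0.6966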